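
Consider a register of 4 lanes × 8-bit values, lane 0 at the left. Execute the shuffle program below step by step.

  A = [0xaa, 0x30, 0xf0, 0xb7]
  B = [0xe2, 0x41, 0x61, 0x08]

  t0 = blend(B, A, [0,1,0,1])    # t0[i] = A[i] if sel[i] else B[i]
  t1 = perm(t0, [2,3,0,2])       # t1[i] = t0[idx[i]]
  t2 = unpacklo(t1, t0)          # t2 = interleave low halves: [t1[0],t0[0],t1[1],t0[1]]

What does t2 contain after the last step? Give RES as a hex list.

RES = [0x61, 0xe2, 0xb7, 0x30]

  t0: e2 30 61 b7
  t1: 61 b7 e2 61
  t2: 61 e2 b7 30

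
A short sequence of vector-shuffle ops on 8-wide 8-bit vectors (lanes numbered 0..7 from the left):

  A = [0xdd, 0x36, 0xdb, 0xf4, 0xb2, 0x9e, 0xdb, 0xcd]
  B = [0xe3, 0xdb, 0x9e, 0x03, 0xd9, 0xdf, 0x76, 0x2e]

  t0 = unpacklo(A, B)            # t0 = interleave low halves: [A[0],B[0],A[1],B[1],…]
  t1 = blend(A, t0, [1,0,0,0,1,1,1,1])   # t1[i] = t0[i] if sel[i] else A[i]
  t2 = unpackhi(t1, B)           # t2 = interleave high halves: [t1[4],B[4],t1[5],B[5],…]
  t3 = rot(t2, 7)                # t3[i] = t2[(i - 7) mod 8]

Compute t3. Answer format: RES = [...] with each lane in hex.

RES = [ 0xd9  0x9e  0xdf  0xf4  0x76  0x03  0x2e  0xdb ]

t0 = [0xdd, 0xe3, 0x36, 0xdb, 0xdb, 0x9e, 0xf4, 0x03]
t1 = [0xdd, 0x36, 0xdb, 0xf4, 0xdb, 0x9e, 0xf4, 0x03]
t2 = [0xdb, 0xd9, 0x9e, 0xdf, 0xf4, 0x76, 0x03, 0x2e]
t3 = [0xd9, 0x9e, 0xdf, 0xf4, 0x76, 0x03, 0x2e, 0xdb]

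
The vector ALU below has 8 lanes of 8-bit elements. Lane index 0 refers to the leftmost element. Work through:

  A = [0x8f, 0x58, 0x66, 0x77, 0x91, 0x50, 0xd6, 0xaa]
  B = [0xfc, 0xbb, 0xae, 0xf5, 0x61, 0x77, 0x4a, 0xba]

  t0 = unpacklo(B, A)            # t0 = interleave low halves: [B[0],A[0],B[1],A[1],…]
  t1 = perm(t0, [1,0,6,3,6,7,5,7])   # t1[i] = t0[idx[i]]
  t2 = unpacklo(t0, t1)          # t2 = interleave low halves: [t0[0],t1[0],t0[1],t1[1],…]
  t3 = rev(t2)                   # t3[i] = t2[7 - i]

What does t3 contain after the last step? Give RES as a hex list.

RES = [0x58, 0x58, 0xf5, 0xbb, 0xfc, 0x8f, 0x8f, 0xfc]

  t0: fc 8f bb 58 ae 66 f5 77
  t1: 8f fc f5 58 f5 77 66 77
  t2: fc 8f 8f fc bb f5 58 58
  t3: 58 58 f5 bb fc 8f 8f fc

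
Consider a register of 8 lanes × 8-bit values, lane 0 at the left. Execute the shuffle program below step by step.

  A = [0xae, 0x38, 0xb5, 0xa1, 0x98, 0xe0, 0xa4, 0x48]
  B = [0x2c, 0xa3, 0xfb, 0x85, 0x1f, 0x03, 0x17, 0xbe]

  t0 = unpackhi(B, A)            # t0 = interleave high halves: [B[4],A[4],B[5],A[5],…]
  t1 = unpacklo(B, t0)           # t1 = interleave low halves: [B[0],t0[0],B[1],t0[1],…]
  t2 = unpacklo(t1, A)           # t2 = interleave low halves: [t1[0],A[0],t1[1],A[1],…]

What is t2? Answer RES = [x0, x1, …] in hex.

t0 = [0x1f, 0x98, 0x03, 0xe0, 0x17, 0xa4, 0xbe, 0x48]
t1 = [0x2c, 0x1f, 0xa3, 0x98, 0xfb, 0x03, 0x85, 0xe0]
t2 = [0x2c, 0xae, 0x1f, 0x38, 0xa3, 0xb5, 0x98, 0xa1]

RES = [ 0x2c  0xae  0x1f  0x38  0xa3  0xb5  0x98  0xa1 ]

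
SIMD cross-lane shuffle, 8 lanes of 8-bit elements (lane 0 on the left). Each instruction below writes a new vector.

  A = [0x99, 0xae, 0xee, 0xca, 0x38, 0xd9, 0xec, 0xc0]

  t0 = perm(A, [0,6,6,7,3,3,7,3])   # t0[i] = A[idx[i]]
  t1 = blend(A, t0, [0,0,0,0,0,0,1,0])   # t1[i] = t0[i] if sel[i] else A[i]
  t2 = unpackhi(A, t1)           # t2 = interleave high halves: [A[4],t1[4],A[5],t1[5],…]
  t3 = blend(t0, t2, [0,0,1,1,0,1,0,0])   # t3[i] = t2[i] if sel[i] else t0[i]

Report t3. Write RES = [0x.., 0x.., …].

→ t0 |99|ec|ec|c0|ca|ca|c0|ca|
→ t1 |99|ae|ee|ca|38|d9|c0|c0|
→ t2 |38|38|d9|d9|ec|c0|c0|c0|
→ t3 |99|ec|d9|d9|ca|c0|c0|ca|

RES = [0x99, 0xec, 0xd9, 0xd9, 0xca, 0xc0, 0xc0, 0xca]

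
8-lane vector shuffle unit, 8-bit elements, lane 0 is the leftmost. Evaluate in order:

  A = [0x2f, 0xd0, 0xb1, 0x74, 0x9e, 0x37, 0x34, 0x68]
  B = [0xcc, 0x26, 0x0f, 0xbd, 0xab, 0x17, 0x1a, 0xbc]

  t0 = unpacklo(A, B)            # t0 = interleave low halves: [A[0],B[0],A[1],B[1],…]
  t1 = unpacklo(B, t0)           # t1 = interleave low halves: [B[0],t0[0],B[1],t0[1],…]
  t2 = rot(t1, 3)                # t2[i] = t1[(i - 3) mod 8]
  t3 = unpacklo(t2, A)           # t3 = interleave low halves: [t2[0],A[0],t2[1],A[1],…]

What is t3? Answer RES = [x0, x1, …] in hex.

RES = [ 0xd0  0x2f  0xbd  0xd0  0x26  0xb1  0xcc  0x74 ]

→ t0 |2f|cc|d0|26|b1|0f|74|bd|
→ t1 |cc|2f|26|cc|0f|d0|bd|26|
→ t2 |d0|bd|26|cc|2f|26|cc|0f|
→ t3 |d0|2f|bd|d0|26|b1|cc|74|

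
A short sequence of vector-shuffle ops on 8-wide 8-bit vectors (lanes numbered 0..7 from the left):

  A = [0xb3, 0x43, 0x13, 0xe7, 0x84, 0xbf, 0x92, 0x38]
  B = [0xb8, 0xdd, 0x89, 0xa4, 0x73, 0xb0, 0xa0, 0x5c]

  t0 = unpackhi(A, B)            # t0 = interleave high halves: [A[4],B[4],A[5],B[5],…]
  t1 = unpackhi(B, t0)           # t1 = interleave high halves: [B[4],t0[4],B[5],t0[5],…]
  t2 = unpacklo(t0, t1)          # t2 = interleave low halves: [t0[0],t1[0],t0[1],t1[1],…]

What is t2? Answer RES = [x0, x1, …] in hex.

  t0: 84 73 bf b0 92 a0 38 5c
  t1: 73 92 b0 a0 a0 38 5c 5c
  t2: 84 73 73 92 bf b0 b0 a0

RES = [ 0x84  0x73  0x73  0x92  0xbf  0xb0  0xb0  0xa0 ]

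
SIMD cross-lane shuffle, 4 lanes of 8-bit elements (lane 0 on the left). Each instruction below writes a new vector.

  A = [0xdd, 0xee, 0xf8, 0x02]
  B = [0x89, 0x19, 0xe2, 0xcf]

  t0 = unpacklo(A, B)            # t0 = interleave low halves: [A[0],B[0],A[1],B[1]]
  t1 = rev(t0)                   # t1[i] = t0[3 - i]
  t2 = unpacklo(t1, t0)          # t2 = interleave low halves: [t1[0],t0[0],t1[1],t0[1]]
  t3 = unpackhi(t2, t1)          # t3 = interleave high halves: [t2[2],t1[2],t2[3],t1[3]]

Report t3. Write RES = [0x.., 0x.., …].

→ t0 |dd|89|ee|19|
→ t1 |19|ee|89|dd|
→ t2 |19|dd|ee|89|
→ t3 |ee|89|89|dd|

RES = [0xee, 0x89, 0x89, 0xdd]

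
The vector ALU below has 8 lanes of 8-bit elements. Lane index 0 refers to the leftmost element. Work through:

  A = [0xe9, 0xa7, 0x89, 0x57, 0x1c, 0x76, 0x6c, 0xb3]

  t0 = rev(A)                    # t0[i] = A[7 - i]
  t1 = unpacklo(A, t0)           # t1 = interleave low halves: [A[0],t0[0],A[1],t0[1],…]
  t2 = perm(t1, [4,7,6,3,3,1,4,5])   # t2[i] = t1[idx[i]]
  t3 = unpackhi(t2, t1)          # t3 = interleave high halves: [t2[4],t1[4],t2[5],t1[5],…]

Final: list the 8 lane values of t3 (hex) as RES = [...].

RES = [ 0x6c  0x89  0xb3  0x76  0x89  0x57  0x76  0x1c ]

→ t0 |b3|6c|76|1c|57|89|a7|e9|
→ t1 |e9|b3|a7|6c|89|76|57|1c|
→ t2 |89|1c|57|6c|6c|b3|89|76|
→ t3 |6c|89|b3|76|89|57|76|1c|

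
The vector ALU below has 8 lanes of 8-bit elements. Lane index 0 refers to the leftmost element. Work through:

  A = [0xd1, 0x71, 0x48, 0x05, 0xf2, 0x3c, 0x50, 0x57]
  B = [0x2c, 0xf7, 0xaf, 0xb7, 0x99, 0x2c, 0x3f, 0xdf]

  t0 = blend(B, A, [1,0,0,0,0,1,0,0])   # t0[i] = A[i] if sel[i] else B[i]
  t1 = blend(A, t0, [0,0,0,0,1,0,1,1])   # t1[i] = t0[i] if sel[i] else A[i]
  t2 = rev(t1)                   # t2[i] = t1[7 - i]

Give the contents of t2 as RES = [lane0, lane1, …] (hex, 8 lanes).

t0 = [0xd1, 0xf7, 0xaf, 0xb7, 0x99, 0x3c, 0x3f, 0xdf]
t1 = [0xd1, 0x71, 0x48, 0x05, 0x99, 0x3c, 0x3f, 0xdf]
t2 = [0xdf, 0x3f, 0x3c, 0x99, 0x05, 0x48, 0x71, 0xd1]

RES = [ 0xdf  0x3f  0x3c  0x99  0x05  0x48  0x71  0xd1 ]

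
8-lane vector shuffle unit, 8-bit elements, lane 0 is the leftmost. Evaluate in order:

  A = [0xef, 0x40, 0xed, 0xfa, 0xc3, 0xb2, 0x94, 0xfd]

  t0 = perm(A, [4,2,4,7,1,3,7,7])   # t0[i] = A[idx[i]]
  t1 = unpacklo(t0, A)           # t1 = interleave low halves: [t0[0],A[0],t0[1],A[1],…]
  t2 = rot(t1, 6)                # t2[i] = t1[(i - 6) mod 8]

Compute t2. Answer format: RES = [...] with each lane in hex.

RES = [ 0xed  0x40  0xc3  0xed  0xfd  0xfa  0xc3  0xef ]

→ t0 |c3|ed|c3|fd|40|fa|fd|fd|
→ t1 |c3|ef|ed|40|c3|ed|fd|fa|
→ t2 |ed|40|c3|ed|fd|fa|c3|ef|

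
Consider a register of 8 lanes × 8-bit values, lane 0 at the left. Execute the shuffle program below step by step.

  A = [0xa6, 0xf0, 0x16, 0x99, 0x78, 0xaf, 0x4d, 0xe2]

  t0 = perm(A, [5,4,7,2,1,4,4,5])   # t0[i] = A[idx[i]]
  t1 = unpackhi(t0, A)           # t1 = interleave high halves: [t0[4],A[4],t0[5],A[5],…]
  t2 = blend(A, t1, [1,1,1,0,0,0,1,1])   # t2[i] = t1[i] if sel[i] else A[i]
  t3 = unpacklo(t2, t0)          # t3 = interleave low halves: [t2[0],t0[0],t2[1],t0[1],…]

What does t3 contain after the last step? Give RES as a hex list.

→ t0 |af|78|e2|16|f0|78|78|af|
→ t1 |f0|78|78|af|78|4d|af|e2|
→ t2 |f0|78|78|99|78|af|af|e2|
→ t3 |f0|af|78|78|78|e2|99|16|

RES = [ 0xf0  0xaf  0x78  0x78  0x78  0xe2  0x99  0x16 ]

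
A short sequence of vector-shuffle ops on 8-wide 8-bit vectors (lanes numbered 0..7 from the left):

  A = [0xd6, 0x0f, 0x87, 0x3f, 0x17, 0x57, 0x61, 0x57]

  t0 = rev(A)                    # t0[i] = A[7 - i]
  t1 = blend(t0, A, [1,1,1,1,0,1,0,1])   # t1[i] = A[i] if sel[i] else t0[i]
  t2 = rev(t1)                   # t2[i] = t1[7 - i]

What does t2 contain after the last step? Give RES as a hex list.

RES = [ 0x57  0x0f  0x57  0x3f  0x3f  0x87  0x0f  0xd6 ]

  t0: 57 61 57 17 3f 87 0f d6
  t1: d6 0f 87 3f 3f 57 0f 57
  t2: 57 0f 57 3f 3f 87 0f d6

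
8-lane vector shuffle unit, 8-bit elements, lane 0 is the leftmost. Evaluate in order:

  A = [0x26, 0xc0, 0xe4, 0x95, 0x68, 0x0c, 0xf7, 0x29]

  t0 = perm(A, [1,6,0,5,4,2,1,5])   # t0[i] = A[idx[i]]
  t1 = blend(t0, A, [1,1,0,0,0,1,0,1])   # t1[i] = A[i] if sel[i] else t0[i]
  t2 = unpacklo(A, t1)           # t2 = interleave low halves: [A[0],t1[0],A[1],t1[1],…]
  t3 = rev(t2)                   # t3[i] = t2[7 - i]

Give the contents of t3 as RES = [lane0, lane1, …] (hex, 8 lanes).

RES = [0x0c, 0x95, 0x26, 0xe4, 0xc0, 0xc0, 0x26, 0x26]

→ t0 |c0|f7|26|0c|68|e4|c0|0c|
→ t1 |26|c0|26|0c|68|0c|c0|29|
→ t2 |26|26|c0|c0|e4|26|95|0c|
→ t3 |0c|95|26|e4|c0|c0|26|26|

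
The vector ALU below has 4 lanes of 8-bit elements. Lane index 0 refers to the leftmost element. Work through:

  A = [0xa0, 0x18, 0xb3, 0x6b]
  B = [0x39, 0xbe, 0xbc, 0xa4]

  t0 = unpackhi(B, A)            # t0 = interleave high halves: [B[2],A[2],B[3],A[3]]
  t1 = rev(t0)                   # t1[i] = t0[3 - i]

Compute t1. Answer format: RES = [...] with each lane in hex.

→ t0 |bc|b3|a4|6b|
→ t1 |6b|a4|b3|bc|

RES = [ 0x6b  0xa4  0xb3  0xbc ]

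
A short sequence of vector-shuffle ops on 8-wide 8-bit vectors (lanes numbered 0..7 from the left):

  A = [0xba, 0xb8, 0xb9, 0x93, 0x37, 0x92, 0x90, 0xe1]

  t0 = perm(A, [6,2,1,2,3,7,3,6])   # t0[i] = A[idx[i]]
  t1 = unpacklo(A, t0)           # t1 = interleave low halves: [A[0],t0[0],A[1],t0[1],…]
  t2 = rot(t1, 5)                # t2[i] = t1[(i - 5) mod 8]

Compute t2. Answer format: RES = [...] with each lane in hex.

RES = [0xb9, 0xb9, 0xb8, 0x93, 0xb9, 0xba, 0x90, 0xb8]

t0 = [0x90, 0xb9, 0xb8, 0xb9, 0x93, 0xe1, 0x93, 0x90]
t1 = [0xba, 0x90, 0xb8, 0xb9, 0xb9, 0xb8, 0x93, 0xb9]
t2 = [0xb9, 0xb9, 0xb8, 0x93, 0xb9, 0xba, 0x90, 0xb8]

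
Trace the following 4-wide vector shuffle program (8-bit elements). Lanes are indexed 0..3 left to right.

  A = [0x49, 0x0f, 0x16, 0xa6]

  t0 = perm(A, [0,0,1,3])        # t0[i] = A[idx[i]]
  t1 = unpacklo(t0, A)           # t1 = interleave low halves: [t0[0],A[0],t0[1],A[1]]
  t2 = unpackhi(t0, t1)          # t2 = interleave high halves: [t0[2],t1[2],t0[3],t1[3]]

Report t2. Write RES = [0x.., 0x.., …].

t0 = [0x49, 0x49, 0x0f, 0xa6]
t1 = [0x49, 0x49, 0x49, 0x0f]
t2 = [0x0f, 0x49, 0xa6, 0x0f]

RES = [ 0x0f  0x49  0xa6  0x0f ]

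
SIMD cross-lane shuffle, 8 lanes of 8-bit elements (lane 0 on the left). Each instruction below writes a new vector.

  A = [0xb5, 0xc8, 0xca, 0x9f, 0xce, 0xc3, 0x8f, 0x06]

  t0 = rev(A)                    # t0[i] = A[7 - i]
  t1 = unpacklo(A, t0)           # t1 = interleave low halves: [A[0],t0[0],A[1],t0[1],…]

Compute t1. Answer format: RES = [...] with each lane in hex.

RES = [ 0xb5  0x06  0xc8  0x8f  0xca  0xc3  0x9f  0xce ]

  t0: 06 8f c3 ce 9f ca c8 b5
  t1: b5 06 c8 8f ca c3 9f ce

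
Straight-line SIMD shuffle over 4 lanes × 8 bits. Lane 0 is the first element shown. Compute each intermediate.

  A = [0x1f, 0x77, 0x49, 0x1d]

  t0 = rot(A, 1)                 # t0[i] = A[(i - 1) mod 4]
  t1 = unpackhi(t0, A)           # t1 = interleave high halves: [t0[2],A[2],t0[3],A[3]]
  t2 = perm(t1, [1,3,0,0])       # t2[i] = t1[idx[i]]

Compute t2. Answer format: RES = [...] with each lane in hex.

RES = [ 0x49  0x1d  0x77  0x77 ]

t0 = [0x1d, 0x1f, 0x77, 0x49]
t1 = [0x77, 0x49, 0x49, 0x1d]
t2 = [0x49, 0x1d, 0x77, 0x77]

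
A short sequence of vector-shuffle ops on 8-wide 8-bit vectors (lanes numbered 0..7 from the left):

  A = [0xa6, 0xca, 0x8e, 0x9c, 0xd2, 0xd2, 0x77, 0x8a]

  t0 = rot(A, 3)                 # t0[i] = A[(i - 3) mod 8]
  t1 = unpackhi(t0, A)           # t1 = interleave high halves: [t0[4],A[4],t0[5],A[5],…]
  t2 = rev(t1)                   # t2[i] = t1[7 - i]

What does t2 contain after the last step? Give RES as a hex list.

RES = [ 0x8a  0xd2  0x77  0x9c  0xd2  0x8e  0xd2  0xca ]

t0 = [0xd2, 0x77, 0x8a, 0xa6, 0xca, 0x8e, 0x9c, 0xd2]
t1 = [0xca, 0xd2, 0x8e, 0xd2, 0x9c, 0x77, 0xd2, 0x8a]
t2 = [0x8a, 0xd2, 0x77, 0x9c, 0xd2, 0x8e, 0xd2, 0xca]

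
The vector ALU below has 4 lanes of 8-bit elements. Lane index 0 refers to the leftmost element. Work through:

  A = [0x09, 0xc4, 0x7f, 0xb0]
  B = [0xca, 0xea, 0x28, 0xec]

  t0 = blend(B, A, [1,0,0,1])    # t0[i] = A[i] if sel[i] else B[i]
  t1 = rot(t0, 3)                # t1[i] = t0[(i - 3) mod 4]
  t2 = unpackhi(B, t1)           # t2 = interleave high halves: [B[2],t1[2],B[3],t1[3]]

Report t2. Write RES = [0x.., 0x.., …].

RES = [0x28, 0xb0, 0xec, 0x09]

  t0: 09 ea 28 b0
  t1: ea 28 b0 09
  t2: 28 b0 ec 09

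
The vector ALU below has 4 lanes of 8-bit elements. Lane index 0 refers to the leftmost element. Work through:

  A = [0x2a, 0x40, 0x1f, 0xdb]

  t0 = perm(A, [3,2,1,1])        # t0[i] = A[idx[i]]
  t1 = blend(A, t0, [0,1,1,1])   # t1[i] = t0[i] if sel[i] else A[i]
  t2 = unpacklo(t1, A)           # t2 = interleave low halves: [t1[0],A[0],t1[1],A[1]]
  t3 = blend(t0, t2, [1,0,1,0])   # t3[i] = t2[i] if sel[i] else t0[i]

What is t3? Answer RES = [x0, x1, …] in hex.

RES = [0x2a, 0x1f, 0x1f, 0x40]

→ t0 |db|1f|40|40|
→ t1 |2a|1f|40|40|
→ t2 |2a|2a|1f|40|
→ t3 |2a|1f|1f|40|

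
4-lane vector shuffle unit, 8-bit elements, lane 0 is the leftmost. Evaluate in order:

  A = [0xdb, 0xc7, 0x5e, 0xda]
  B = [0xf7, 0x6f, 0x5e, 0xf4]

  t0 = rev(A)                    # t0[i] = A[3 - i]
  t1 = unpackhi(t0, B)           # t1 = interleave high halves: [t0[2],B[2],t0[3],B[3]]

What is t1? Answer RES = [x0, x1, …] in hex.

→ t0 |da|5e|c7|db|
→ t1 |c7|5e|db|f4|

RES = [0xc7, 0x5e, 0xdb, 0xf4]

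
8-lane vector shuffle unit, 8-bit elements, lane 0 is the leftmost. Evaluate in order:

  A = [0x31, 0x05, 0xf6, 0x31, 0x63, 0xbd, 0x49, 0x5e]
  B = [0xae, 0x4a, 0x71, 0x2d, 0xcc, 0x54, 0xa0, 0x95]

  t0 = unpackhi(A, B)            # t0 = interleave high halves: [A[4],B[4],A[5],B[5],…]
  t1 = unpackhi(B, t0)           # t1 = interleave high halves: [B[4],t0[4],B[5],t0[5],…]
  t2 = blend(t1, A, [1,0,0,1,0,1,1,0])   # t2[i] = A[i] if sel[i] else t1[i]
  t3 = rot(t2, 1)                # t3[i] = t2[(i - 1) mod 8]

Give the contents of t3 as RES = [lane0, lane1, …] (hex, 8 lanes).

RES = [ 0x95  0x31  0x49  0x54  0x31  0xa0  0xbd  0x49 ]

→ t0 |63|cc|bd|54|49|a0|5e|95|
→ t1 |cc|49|54|a0|a0|5e|95|95|
→ t2 |31|49|54|31|a0|bd|49|95|
→ t3 |95|31|49|54|31|a0|bd|49|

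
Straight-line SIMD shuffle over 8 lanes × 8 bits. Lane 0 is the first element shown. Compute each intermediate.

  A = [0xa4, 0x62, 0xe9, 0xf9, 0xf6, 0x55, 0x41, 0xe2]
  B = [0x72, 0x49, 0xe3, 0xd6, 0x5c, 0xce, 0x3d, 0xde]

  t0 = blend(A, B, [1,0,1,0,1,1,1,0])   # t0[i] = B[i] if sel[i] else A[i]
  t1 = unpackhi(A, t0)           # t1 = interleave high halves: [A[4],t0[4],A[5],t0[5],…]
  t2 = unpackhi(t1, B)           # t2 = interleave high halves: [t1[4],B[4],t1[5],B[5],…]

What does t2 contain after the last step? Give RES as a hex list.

RES = [0x41, 0x5c, 0x3d, 0xce, 0xe2, 0x3d, 0xe2, 0xde]

t0 = [0x72, 0x62, 0xe3, 0xf9, 0x5c, 0xce, 0x3d, 0xe2]
t1 = [0xf6, 0x5c, 0x55, 0xce, 0x41, 0x3d, 0xe2, 0xe2]
t2 = [0x41, 0x5c, 0x3d, 0xce, 0xe2, 0x3d, 0xe2, 0xde]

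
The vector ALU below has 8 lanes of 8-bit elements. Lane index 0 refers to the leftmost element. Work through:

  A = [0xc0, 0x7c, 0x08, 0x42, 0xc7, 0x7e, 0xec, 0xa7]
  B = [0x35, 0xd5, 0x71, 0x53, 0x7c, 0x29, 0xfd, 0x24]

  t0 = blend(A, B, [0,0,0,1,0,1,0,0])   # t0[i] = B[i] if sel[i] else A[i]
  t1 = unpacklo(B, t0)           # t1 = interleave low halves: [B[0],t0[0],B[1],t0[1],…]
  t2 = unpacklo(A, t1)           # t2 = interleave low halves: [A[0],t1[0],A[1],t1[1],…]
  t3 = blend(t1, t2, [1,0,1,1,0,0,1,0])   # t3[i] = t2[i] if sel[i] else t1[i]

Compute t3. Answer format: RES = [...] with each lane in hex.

RES = [ 0xc0  0xc0  0x7c  0xc0  0x71  0x08  0x42  0x53 ]

→ t0 |c0|7c|08|53|c7|29|ec|a7|
→ t1 |35|c0|d5|7c|71|08|53|53|
→ t2 |c0|35|7c|c0|08|d5|42|7c|
→ t3 |c0|c0|7c|c0|71|08|42|53|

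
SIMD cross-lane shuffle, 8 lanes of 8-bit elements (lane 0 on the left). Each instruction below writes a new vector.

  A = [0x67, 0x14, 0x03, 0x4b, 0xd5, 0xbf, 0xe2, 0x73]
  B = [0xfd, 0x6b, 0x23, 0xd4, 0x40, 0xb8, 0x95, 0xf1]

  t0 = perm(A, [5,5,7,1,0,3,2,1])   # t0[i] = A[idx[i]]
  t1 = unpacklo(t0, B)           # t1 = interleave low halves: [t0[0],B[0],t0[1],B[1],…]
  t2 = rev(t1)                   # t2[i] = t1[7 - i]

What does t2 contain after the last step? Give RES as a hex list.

RES = [0xd4, 0x14, 0x23, 0x73, 0x6b, 0xbf, 0xfd, 0xbf]

→ t0 |bf|bf|73|14|67|4b|03|14|
→ t1 |bf|fd|bf|6b|73|23|14|d4|
→ t2 |d4|14|23|73|6b|bf|fd|bf|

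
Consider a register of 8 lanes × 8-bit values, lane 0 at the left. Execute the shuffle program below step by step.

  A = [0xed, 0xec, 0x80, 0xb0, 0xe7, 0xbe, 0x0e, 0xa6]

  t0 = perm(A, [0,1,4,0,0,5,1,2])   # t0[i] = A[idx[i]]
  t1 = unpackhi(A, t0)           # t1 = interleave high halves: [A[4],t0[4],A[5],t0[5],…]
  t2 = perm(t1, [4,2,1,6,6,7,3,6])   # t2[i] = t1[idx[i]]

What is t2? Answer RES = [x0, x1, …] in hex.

RES = [ 0x0e  0xbe  0xed  0xa6  0xa6  0x80  0xbe  0xa6 ]

t0 = [0xed, 0xec, 0xe7, 0xed, 0xed, 0xbe, 0xec, 0x80]
t1 = [0xe7, 0xed, 0xbe, 0xbe, 0x0e, 0xec, 0xa6, 0x80]
t2 = [0x0e, 0xbe, 0xed, 0xa6, 0xa6, 0x80, 0xbe, 0xa6]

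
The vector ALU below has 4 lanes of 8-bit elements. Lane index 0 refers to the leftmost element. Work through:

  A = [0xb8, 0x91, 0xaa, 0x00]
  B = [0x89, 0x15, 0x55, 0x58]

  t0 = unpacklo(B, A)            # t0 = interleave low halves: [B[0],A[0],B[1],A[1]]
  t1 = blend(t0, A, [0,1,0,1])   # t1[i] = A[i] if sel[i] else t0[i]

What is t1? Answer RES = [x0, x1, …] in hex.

→ t0 |89|b8|15|91|
→ t1 |89|91|15|00|

RES = [0x89, 0x91, 0x15, 0x00]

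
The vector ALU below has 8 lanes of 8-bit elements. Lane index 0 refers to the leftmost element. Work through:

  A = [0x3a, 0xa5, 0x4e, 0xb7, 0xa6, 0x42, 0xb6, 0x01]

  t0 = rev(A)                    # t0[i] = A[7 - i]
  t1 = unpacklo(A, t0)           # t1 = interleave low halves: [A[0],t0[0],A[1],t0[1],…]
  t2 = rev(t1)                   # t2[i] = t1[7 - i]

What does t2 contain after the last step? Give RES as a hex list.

RES = [ 0xa6  0xb7  0x42  0x4e  0xb6  0xa5  0x01  0x3a ]

  t0: 01 b6 42 a6 b7 4e a5 3a
  t1: 3a 01 a5 b6 4e 42 b7 a6
  t2: a6 b7 42 4e b6 a5 01 3a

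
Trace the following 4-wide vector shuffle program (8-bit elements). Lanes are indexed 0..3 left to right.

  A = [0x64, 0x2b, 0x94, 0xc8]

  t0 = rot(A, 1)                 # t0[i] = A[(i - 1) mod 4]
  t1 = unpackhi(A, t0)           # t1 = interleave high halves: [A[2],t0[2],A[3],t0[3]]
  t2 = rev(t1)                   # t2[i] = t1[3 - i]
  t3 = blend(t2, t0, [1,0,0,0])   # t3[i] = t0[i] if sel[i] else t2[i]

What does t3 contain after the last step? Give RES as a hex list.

RES = [0xc8, 0xc8, 0x2b, 0x94]

t0 = [0xc8, 0x64, 0x2b, 0x94]
t1 = [0x94, 0x2b, 0xc8, 0x94]
t2 = [0x94, 0xc8, 0x2b, 0x94]
t3 = [0xc8, 0xc8, 0x2b, 0x94]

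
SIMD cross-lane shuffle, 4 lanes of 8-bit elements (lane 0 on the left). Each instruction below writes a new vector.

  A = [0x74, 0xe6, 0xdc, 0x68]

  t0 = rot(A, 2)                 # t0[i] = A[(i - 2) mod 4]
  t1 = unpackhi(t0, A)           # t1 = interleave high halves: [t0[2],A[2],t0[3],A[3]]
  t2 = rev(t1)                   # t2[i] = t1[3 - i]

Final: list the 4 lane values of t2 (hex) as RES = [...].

RES = [ 0x68  0xe6  0xdc  0x74 ]

  t0: dc 68 74 e6
  t1: 74 dc e6 68
  t2: 68 e6 dc 74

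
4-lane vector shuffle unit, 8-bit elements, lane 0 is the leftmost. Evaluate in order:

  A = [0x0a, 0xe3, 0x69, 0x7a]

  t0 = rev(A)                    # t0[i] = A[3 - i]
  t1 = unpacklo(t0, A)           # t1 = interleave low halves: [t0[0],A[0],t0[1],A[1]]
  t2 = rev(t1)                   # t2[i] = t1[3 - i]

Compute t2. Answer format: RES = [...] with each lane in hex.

RES = [0xe3, 0x69, 0x0a, 0x7a]

→ t0 |7a|69|e3|0a|
→ t1 |7a|0a|69|e3|
→ t2 |e3|69|0a|7a|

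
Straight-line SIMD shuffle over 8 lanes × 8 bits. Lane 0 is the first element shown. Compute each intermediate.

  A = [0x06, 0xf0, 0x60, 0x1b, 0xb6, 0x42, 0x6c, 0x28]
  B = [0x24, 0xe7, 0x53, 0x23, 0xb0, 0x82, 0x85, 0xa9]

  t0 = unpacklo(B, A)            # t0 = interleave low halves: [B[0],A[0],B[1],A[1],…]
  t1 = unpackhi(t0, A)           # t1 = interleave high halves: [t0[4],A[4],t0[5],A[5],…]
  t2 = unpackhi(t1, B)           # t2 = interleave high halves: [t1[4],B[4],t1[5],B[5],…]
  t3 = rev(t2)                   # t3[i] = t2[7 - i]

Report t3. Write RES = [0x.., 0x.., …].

RES = [ 0xa9  0x28  0x85  0x1b  0x82  0x6c  0xb0  0x23 ]

→ t0 |24|06|e7|f0|53|60|23|1b|
→ t1 |53|b6|60|42|23|6c|1b|28|
→ t2 |23|b0|6c|82|1b|85|28|a9|
→ t3 |a9|28|85|1b|82|6c|b0|23|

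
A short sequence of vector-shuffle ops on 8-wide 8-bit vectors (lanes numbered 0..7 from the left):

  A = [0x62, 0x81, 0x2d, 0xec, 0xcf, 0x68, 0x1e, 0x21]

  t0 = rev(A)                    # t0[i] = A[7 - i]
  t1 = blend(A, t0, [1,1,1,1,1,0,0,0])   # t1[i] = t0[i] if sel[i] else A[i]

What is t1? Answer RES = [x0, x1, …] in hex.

  t0: 21 1e 68 cf ec 2d 81 62
  t1: 21 1e 68 cf ec 68 1e 21

RES = [0x21, 0x1e, 0x68, 0xcf, 0xec, 0x68, 0x1e, 0x21]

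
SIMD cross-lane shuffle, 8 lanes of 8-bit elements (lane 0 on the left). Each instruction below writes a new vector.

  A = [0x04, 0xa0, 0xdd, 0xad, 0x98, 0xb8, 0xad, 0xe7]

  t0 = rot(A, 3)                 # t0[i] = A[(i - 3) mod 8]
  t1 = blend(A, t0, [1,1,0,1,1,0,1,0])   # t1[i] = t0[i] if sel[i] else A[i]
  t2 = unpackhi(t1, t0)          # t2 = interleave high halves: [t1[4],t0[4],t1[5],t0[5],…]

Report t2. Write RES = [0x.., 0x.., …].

RES = [ 0xa0  0xa0  0xb8  0xdd  0xad  0xad  0xe7  0x98 ]

→ t0 |b8|ad|e7|04|a0|dd|ad|98|
→ t1 |b8|ad|dd|04|a0|b8|ad|e7|
→ t2 |a0|a0|b8|dd|ad|ad|e7|98|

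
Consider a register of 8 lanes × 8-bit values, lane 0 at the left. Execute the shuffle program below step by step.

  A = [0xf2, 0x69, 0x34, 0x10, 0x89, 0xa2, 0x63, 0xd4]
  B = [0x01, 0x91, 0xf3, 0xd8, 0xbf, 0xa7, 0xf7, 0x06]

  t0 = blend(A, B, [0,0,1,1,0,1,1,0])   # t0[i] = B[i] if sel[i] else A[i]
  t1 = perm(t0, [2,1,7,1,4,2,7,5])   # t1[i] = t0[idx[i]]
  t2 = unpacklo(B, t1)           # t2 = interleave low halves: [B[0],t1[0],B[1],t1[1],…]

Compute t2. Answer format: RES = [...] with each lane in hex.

RES = [ 0x01  0xf3  0x91  0x69  0xf3  0xd4  0xd8  0x69 ]

→ t0 |f2|69|f3|d8|89|a7|f7|d4|
→ t1 |f3|69|d4|69|89|f3|d4|a7|
→ t2 |01|f3|91|69|f3|d4|d8|69|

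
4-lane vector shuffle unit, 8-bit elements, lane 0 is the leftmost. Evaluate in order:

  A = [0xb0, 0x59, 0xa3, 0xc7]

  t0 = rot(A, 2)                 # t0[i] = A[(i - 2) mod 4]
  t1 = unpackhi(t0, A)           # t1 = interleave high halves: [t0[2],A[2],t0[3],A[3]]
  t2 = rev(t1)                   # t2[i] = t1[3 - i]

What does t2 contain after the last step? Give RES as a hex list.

RES = [ 0xc7  0x59  0xa3  0xb0 ]

  t0: a3 c7 b0 59
  t1: b0 a3 59 c7
  t2: c7 59 a3 b0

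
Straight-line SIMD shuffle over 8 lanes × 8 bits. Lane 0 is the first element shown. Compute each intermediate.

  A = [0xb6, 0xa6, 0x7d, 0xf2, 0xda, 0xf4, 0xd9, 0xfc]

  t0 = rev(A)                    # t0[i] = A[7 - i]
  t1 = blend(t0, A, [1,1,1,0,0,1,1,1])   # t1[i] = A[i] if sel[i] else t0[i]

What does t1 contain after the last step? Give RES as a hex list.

→ t0 |fc|d9|f4|da|f2|7d|a6|b6|
→ t1 |b6|a6|7d|da|f2|f4|d9|fc|

RES = [ 0xb6  0xa6  0x7d  0xda  0xf2  0xf4  0xd9  0xfc ]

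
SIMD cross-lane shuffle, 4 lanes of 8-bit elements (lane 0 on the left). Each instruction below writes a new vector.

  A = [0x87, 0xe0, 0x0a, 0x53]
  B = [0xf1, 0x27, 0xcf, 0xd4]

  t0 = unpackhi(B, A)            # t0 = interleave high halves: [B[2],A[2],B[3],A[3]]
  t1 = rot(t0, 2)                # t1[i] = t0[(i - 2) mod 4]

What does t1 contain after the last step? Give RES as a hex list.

→ t0 |cf|0a|d4|53|
→ t1 |d4|53|cf|0a|

RES = [ 0xd4  0x53  0xcf  0x0a ]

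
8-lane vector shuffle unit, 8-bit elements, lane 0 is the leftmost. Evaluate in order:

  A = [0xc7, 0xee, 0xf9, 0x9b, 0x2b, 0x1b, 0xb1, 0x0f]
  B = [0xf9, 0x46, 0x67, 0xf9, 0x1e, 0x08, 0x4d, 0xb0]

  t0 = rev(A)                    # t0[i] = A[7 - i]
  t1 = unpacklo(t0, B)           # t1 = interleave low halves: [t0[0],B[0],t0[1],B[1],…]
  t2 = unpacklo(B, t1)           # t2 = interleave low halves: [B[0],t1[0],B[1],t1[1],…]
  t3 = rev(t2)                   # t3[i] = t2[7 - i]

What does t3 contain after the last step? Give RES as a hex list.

RES = [0x46, 0xf9, 0xb1, 0x67, 0xf9, 0x46, 0x0f, 0xf9]

  t0: 0f b1 1b 2b 9b f9 ee c7
  t1: 0f f9 b1 46 1b 67 2b f9
  t2: f9 0f 46 f9 67 b1 f9 46
  t3: 46 f9 b1 67 f9 46 0f f9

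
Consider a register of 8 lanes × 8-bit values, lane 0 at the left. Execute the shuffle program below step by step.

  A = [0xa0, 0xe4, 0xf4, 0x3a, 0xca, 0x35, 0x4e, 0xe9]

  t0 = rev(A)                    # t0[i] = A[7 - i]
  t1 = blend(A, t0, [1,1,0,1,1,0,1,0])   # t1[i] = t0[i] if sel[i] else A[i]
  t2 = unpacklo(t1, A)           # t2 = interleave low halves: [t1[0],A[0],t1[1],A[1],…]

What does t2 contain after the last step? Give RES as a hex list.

t0 = [0xe9, 0x4e, 0x35, 0xca, 0x3a, 0xf4, 0xe4, 0xa0]
t1 = [0xe9, 0x4e, 0xf4, 0xca, 0x3a, 0x35, 0xe4, 0xe9]
t2 = [0xe9, 0xa0, 0x4e, 0xe4, 0xf4, 0xf4, 0xca, 0x3a]

RES = [ 0xe9  0xa0  0x4e  0xe4  0xf4  0xf4  0xca  0x3a ]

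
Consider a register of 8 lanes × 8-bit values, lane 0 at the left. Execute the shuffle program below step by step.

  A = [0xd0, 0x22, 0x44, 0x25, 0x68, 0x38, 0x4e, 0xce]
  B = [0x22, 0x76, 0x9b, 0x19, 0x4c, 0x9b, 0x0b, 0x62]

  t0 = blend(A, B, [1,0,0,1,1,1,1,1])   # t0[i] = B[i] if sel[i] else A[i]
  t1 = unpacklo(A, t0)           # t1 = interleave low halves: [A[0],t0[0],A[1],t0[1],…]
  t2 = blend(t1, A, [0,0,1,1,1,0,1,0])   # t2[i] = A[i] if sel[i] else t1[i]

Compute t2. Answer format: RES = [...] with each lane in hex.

→ t0 |22|22|44|19|4c|9b|0b|62|
→ t1 |d0|22|22|22|44|44|25|19|
→ t2 |d0|22|44|25|68|44|4e|19|

RES = [0xd0, 0x22, 0x44, 0x25, 0x68, 0x44, 0x4e, 0x19]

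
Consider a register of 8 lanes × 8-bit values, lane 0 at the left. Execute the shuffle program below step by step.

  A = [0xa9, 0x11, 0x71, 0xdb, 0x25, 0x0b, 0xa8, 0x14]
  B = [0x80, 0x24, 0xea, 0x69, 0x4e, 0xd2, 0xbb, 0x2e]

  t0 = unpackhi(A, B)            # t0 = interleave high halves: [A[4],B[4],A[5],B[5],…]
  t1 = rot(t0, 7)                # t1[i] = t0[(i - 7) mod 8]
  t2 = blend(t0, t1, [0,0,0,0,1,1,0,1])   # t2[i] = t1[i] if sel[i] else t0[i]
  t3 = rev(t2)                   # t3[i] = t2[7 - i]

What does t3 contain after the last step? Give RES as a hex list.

  t0: 25 4e 0b d2 a8 bb 14 2e
  t1: 4e 0b d2 a8 bb 14 2e 25
  t2: 25 4e 0b d2 bb 14 14 25
  t3: 25 14 14 bb d2 0b 4e 25

RES = [0x25, 0x14, 0x14, 0xbb, 0xd2, 0x0b, 0x4e, 0x25]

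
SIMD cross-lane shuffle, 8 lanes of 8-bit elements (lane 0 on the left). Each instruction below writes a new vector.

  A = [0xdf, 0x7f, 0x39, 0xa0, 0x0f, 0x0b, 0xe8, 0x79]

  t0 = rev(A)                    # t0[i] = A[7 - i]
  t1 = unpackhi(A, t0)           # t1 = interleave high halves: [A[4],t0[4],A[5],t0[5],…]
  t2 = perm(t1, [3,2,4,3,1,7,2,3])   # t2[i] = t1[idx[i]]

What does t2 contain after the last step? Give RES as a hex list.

→ t0 |79|e8|0b|0f|a0|39|7f|df|
→ t1 |0f|a0|0b|39|e8|7f|79|df|
→ t2 |39|0b|e8|39|a0|df|0b|39|

RES = [ 0x39  0x0b  0xe8  0x39  0xa0  0xdf  0x0b  0x39 ]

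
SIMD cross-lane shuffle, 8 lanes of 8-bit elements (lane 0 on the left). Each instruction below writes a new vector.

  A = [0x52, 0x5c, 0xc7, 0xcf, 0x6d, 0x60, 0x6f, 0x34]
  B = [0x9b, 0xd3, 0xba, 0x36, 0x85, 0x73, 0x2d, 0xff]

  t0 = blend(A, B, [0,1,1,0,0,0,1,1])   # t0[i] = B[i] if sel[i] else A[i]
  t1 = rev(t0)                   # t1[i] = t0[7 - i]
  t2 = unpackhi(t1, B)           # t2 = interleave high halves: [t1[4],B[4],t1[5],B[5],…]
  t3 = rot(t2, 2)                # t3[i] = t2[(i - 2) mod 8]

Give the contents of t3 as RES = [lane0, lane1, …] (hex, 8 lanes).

RES = [0x52, 0xff, 0xcf, 0x85, 0xba, 0x73, 0xd3, 0x2d]

t0 = [0x52, 0xd3, 0xba, 0xcf, 0x6d, 0x60, 0x2d, 0xff]
t1 = [0xff, 0x2d, 0x60, 0x6d, 0xcf, 0xba, 0xd3, 0x52]
t2 = [0xcf, 0x85, 0xba, 0x73, 0xd3, 0x2d, 0x52, 0xff]
t3 = [0x52, 0xff, 0xcf, 0x85, 0xba, 0x73, 0xd3, 0x2d]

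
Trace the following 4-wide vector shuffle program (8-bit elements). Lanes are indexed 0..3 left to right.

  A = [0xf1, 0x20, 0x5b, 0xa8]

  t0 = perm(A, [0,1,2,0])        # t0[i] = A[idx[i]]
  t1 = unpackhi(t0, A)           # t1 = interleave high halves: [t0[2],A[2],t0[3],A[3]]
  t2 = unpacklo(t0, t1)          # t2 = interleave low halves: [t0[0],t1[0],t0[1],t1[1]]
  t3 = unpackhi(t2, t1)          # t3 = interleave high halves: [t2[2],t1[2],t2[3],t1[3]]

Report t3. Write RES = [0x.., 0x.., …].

RES = [0x20, 0xf1, 0x5b, 0xa8]

  t0: f1 20 5b f1
  t1: 5b 5b f1 a8
  t2: f1 5b 20 5b
  t3: 20 f1 5b a8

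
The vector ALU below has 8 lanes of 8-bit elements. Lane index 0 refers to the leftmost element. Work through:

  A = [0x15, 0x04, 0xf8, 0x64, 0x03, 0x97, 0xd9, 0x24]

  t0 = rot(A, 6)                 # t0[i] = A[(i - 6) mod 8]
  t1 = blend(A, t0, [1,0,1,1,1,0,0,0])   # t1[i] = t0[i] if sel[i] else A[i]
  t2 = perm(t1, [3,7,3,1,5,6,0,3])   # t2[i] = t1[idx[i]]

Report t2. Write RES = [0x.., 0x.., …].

RES = [ 0x97  0x24  0x97  0x04  0x97  0xd9  0xf8  0x97 ]

t0 = [0xf8, 0x64, 0x03, 0x97, 0xd9, 0x24, 0x15, 0x04]
t1 = [0xf8, 0x04, 0x03, 0x97, 0xd9, 0x97, 0xd9, 0x24]
t2 = [0x97, 0x24, 0x97, 0x04, 0x97, 0xd9, 0xf8, 0x97]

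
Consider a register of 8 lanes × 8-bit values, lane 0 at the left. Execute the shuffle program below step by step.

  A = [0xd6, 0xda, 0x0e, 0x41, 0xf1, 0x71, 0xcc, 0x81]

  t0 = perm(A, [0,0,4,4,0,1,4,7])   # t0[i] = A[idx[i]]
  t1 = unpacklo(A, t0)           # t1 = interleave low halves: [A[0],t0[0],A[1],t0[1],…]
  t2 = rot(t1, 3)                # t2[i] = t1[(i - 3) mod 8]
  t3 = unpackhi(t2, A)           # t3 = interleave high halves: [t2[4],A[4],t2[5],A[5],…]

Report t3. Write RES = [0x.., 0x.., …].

RES = [ 0xd6  0xf1  0xda  0x71  0xd6  0xcc  0x0e  0x81 ]

t0 = [0xd6, 0xd6, 0xf1, 0xf1, 0xd6, 0xda, 0xf1, 0x81]
t1 = [0xd6, 0xd6, 0xda, 0xd6, 0x0e, 0xf1, 0x41, 0xf1]
t2 = [0xf1, 0x41, 0xf1, 0xd6, 0xd6, 0xda, 0xd6, 0x0e]
t3 = [0xd6, 0xf1, 0xda, 0x71, 0xd6, 0xcc, 0x0e, 0x81]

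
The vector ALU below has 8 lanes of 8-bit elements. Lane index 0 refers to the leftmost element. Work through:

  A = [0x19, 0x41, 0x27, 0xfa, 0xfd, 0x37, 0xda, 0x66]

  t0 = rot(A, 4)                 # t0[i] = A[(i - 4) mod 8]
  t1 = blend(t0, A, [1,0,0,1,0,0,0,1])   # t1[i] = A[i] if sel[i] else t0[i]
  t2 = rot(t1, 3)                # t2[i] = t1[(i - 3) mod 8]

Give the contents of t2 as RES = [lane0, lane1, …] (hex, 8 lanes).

RES = [0x41, 0x27, 0x66, 0x19, 0x37, 0xda, 0xfa, 0x19]

→ t0 |fd|37|da|66|19|41|27|fa|
→ t1 |19|37|da|fa|19|41|27|66|
→ t2 |41|27|66|19|37|da|fa|19|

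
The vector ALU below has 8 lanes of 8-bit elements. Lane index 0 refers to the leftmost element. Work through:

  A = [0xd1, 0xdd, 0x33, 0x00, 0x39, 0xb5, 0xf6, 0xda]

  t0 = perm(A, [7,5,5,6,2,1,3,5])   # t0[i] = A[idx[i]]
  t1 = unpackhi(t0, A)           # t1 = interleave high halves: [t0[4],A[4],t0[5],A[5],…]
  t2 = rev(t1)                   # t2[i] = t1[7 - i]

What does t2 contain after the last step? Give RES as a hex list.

→ t0 |da|b5|b5|f6|33|dd|00|b5|
→ t1 |33|39|dd|b5|00|f6|b5|da|
→ t2 |da|b5|f6|00|b5|dd|39|33|

RES = [ 0xda  0xb5  0xf6  0x00  0xb5  0xdd  0x39  0x33 ]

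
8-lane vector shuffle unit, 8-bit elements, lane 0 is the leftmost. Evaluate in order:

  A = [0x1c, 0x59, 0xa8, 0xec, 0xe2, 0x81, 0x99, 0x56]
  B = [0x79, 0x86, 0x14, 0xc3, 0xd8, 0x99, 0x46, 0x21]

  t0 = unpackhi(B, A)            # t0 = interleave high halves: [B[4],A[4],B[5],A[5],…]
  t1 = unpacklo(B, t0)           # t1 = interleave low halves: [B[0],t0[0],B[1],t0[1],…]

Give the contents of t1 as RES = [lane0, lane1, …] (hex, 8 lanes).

RES = [0x79, 0xd8, 0x86, 0xe2, 0x14, 0x99, 0xc3, 0x81]

  t0: d8 e2 99 81 46 99 21 56
  t1: 79 d8 86 e2 14 99 c3 81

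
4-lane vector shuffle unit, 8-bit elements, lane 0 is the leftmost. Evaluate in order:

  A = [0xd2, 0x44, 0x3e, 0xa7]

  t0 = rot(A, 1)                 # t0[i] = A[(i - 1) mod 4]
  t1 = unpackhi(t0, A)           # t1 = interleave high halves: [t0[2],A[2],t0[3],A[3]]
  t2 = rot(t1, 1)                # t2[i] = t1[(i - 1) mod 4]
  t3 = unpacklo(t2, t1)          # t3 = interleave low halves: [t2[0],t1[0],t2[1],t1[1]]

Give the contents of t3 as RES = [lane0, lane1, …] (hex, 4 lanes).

→ t0 |a7|d2|44|3e|
→ t1 |44|3e|3e|a7|
→ t2 |a7|44|3e|3e|
→ t3 |a7|44|44|3e|

RES = [0xa7, 0x44, 0x44, 0x3e]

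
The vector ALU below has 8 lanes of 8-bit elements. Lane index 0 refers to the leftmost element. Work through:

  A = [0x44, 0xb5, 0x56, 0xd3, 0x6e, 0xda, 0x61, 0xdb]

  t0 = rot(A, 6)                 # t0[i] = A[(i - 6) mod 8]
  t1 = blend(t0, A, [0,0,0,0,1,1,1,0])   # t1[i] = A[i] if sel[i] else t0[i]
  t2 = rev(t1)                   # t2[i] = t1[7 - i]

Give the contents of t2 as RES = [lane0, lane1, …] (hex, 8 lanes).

RES = [0xb5, 0x61, 0xda, 0x6e, 0xda, 0x6e, 0xd3, 0x56]

t0 = [0x56, 0xd3, 0x6e, 0xda, 0x61, 0xdb, 0x44, 0xb5]
t1 = [0x56, 0xd3, 0x6e, 0xda, 0x6e, 0xda, 0x61, 0xb5]
t2 = [0xb5, 0x61, 0xda, 0x6e, 0xda, 0x6e, 0xd3, 0x56]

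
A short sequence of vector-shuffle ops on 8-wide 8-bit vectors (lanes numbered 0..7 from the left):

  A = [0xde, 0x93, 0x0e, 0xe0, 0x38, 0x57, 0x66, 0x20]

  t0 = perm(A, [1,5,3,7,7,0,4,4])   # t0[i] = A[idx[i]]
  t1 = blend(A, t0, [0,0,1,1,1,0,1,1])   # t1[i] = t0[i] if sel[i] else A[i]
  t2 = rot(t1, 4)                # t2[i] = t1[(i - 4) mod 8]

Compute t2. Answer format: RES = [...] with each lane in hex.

RES = [0x20, 0x57, 0x38, 0x38, 0xde, 0x93, 0xe0, 0x20]

→ t0 |93|57|e0|20|20|de|38|38|
→ t1 |de|93|e0|20|20|57|38|38|
→ t2 |20|57|38|38|de|93|e0|20|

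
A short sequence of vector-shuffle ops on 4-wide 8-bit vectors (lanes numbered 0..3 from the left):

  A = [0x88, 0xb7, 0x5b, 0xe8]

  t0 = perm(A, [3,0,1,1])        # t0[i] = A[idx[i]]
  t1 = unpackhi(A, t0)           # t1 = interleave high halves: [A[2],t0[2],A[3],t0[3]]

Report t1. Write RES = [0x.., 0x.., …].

RES = [ 0x5b  0xb7  0xe8  0xb7 ]

  t0: e8 88 b7 b7
  t1: 5b b7 e8 b7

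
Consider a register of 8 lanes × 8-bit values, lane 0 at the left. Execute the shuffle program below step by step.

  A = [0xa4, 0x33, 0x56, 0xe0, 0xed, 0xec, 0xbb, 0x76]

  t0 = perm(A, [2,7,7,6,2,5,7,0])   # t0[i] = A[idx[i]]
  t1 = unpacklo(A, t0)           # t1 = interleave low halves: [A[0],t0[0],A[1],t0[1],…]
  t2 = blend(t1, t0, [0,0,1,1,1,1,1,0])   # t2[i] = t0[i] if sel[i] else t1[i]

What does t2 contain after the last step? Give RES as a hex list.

RES = [0xa4, 0x56, 0x76, 0xbb, 0x56, 0xec, 0x76, 0xbb]

t0 = [0x56, 0x76, 0x76, 0xbb, 0x56, 0xec, 0x76, 0xa4]
t1 = [0xa4, 0x56, 0x33, 0x76, 0x56, 0x76, 0xe0, 0xbb]
t2 = [0xa4, 0x56, 0x76, 0xbb, 0x56, 0xec, 0x76, 0xbb]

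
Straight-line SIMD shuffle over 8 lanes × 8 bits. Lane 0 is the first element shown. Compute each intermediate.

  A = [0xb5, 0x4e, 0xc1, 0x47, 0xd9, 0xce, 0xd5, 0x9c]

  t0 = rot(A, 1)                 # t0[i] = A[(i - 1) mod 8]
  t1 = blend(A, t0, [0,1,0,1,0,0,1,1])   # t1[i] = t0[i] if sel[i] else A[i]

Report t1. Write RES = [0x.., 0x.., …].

t0 = [0x9c, 0xb5, 0x4e, 0xc1, 0x47, 0xd9, 0xce, 0xd5]
t1 = [0xb5, 0xb5, 0xc1, 0xc1, 0xd9, 0xce, 0xce, 0xd5]

RES = [ 0xb5  0xb5  0xc1  0xc1  0xd9  0xce  0xce  0xd5 ]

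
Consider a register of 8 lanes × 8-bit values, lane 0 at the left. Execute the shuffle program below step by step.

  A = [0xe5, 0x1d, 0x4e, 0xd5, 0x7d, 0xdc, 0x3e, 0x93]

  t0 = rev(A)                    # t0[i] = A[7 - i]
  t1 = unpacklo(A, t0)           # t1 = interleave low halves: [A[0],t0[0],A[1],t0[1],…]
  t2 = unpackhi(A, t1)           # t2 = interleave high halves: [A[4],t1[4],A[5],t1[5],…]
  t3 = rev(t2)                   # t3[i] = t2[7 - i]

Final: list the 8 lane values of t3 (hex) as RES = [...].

→ t0 |93|3e|dc|7d|d5|4e|1d|e5|
→ t1 |e5|93|1d|3e|4e|dc|d5|7d|
→ t2 |7d|4e|dc|dc|3e|d5|93|7d|
→ t3 |7d|93|d5|3e|dc|dc|4e|7d|

RES = [ 0x7d  0x93  0xd5  0x3e  0xdc  0xdc  0x4e  0x7d ]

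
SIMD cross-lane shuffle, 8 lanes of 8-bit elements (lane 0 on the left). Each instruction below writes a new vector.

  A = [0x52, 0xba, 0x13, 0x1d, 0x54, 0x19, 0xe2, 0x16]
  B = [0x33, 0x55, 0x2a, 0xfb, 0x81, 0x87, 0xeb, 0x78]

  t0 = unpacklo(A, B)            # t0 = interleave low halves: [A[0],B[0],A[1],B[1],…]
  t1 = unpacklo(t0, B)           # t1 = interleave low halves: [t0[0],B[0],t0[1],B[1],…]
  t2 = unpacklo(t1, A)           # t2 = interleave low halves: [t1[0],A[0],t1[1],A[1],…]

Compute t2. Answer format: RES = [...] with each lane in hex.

RES = [0x52, 0x52, 0x33, 0xba, 0x33, 0x13, 0x55, 0x1d]

t0 = [0x52, 0x33, 0xba, 0x55, 0x13, 0x2a, 0x1d, 0xfb]
t1 = [0x52, 0x33, 0x33, 0x55, 0xba, 0x2a, 0x55, 0xfb]
t2 = [0x52, 0x52, 0x33, 0xba, 0x33, 0x13, 0x55, 0x1d]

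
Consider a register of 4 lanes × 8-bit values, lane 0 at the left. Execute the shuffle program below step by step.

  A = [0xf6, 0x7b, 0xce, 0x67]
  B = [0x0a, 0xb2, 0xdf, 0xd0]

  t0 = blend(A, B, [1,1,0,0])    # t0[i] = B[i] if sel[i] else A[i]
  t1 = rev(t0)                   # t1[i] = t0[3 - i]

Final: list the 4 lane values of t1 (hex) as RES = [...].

RES = [ 0x67  0xce  0xb2  0x0a ]

  t0: 0a b2 ce 67
  t1: 67 ce b2 0a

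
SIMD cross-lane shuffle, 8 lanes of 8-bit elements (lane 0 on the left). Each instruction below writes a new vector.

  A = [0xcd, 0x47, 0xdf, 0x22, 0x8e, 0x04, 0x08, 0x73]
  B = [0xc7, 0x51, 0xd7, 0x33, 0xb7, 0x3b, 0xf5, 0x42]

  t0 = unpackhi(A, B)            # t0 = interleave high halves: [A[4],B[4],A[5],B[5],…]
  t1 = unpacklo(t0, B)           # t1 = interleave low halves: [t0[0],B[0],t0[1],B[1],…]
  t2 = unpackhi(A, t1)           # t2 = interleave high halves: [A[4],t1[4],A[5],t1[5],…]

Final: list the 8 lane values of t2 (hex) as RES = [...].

→ t0 |8e|b7|04|3b|08|f5|73|42|
→ t1 |8e|c7|b7|51|04|d7|3b|33|
→ t2 |8e|04|04|d7|08|3b|73|33|

RES = [0x8e, 0x04, 0x04, 0xd7, 0x08, 0x3b, 0x73, 0x33]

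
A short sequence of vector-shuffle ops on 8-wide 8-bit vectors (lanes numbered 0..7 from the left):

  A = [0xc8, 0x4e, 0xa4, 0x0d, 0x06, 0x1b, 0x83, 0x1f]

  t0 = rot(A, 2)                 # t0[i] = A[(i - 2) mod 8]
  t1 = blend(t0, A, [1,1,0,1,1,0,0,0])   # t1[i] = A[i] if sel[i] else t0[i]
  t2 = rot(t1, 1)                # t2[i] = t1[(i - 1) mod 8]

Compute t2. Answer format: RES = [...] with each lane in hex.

  t0: 83 1f c8 4e a4 0d 06 1b
  t1: c8 4e c8 0d 06 0d 06 1b
  t2: 1b c8 4e c8 0d 06 0d 06

RES = [0x1b, 0xc8, 0x4e, 0xc8, 0x0d, 0x06, 0x0d, 0x06]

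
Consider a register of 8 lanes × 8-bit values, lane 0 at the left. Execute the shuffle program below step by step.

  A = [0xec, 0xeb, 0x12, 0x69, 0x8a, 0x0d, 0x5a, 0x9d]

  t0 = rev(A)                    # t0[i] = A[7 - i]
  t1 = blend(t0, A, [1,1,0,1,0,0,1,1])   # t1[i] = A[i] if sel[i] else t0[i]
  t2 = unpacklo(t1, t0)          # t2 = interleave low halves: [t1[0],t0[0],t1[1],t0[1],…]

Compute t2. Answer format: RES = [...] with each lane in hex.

  t0: 9d 5a 0d 8a 69 12 eb ec
  t1: ec eb 0d 69 69 12 5a 9d
  t2: ec 9d eb 5a 0d 0d 69 8a

RES = [0xec, 0x9d, 0xeb, 0x5a, 0x0d, 0x0d, 0x69, 0x8a]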